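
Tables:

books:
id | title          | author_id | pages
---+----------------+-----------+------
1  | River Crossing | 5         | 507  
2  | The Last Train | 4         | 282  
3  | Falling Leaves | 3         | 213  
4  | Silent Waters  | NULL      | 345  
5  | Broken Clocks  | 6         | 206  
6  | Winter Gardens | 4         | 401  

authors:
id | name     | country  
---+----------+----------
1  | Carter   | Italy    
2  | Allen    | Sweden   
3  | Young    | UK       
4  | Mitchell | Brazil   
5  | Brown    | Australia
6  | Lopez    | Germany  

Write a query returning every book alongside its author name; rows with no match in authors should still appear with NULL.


LEFT JOIN keeps every row from books (the left table); where author_id has no match in authors, the author columns become NULL. Walk through each book:
  - book 1 (River Crossing): author_id=5 -> matches Brown
  - book 2 (The Last Train): author_id=4 -> matches Mitchell
  - book 3 (Falling Leaves): author_id=3 -> matches Young
  - book 4 (Silent Waters): author_id=NULL, no match -> kept with NULL
  - book 5 (Broken Clocks): author_id=6 -> matches Lopez
  - book 6 (Winter Gardens): author_id=4 -> matches Mitchell
All 6 rows appear; 1 has NULL author.

SQL:
SELECT a.title, b.name AS author
FROM books a
LEFT JOIN authors b ON a.author_id = b.id

Result:
title          | author  
---------------+---------
River Crossing | Brown   
The Last Train | Mitchell
Falling Leaves | Young   
Silent Waters  | NULL    
Broken Clocks  | Lopez   
Winter Gardens | Mitchell


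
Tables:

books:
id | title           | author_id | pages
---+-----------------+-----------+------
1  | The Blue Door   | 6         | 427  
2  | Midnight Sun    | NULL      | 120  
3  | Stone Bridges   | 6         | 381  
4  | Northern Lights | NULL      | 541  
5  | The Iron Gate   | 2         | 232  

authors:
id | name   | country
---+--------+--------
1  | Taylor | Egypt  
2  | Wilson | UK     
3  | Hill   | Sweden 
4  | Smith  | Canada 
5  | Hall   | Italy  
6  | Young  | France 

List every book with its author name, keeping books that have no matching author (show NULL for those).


LEFT JOIN keeps every row from books (the left table); where author_id has no match in authors, the author columns become NULL. Walk through each book:
  - book 1 (The Blue Door): author_id=6 -> matches Young
  - book 2 (Midnight Sun): author_id=NULL, no match -> kept with NULL
  - book 3 (Stone Bridges): author_id=6 -> matches Young
  - book 4 (Northern Lights): author_id=NULL, no match -> kept with NULL
  - book 5 (The Iron Gate): author_id=2 -> matches Wilson
All 5 rows appear; 2 have NULL author.

SQL:
SELECT a.title, b.name AS author
FROM books a
LEFT JOIN authors b ON a.author_id = b.id

Result:
title           | author
----------------+-------
The Blue Door   | Young 
Midnight Sun    | NULL  
Stone Bridges   | Young 
Northern Lights | NULL  
The Iron Gate   | Wilson


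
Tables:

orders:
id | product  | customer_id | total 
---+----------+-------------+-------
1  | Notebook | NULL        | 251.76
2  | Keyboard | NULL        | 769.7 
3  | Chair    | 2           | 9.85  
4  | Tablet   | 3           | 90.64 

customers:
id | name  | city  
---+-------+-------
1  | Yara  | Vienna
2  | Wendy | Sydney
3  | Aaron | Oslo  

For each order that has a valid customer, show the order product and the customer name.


INNER JOIN keeps only orders rows whose customer_id matches an id in customers. Walk through each order:
  - order 1 (Notebook): customer_id=NULL, no match -> dropped
  - order 2 (Keyboard): customer_id=NULL, no match -> dropped
  - order 3 (Chair): customer_id=2 -> matches Wendy
  - order 4 (Tablet): customer_id=3 -> matches Aaron
So 2 of 4 rows are dropped.

SQL:
SELECT a.product, b.name AS customer
FROM orders a
INNER JOIN customers b ON a.customer_id = b.id

Result:
product | customer
--------+---------
Chair   | Wendy   
Tablet  | Aaron   


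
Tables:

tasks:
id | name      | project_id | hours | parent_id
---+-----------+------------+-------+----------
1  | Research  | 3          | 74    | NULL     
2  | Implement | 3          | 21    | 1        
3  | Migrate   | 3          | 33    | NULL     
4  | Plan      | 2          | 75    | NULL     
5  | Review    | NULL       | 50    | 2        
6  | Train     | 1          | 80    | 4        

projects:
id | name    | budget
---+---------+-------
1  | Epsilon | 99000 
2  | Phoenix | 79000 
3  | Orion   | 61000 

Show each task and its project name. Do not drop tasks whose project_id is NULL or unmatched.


LEFT JOIN keeps every row from tasks (the left table); where project_id has no match in projects, the project columns become NULL. Walk through each task:
  - task 1 (Research): project_id=3 -> matches Orion
  - task 2 (Implement): project_id=3 -> matches Orion
  - task 3 (Migrate): project_id=3 -> matches Orion
  - task 4 (Plan): project_id=2 -> matches Phoenix
  - task 5 (Review): project_id=NULL, no match -> kept with NULL
  - task 6 (Train): project_id=1 -> matches Epsilon
All 6 rows appear; 1 has NULL project.

SQL:
SELECT a.name, b.name AS project
FROM tasks a
LEFT JOIN projects b ON a.project_id = b.id

Result:
name      | project
----------+--------
Research  | Orion  
Implement | Orion  
Migrate   | Orion  
Plan      | Phoenix
Review    | NULL   
Train     | Epsilon


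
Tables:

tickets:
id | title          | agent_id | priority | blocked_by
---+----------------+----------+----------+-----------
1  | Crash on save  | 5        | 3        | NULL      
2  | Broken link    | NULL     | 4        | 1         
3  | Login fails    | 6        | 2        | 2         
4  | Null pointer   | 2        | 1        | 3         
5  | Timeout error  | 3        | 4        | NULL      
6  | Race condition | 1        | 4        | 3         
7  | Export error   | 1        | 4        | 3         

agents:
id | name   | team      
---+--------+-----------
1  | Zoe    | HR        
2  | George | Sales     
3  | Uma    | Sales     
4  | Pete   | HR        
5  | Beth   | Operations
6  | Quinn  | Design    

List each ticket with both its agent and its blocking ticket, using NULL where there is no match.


Two LEFT JOINs from the same base table tickets: one to agents via agent_id, one to tickets itself via blocked_by. Both are LEFT so every ticket is preserved.
Match against agents:
  - ticket 1 (Crash on save): agent_id=5 -> matches Beth
  - ticket 2 (Broken link): agent_id=NULL, no match -> kept with NULL
  - ticket 3 (Login fails): agent_id=6 -> matches Quinn
  - ticket 4 (Null pointer): agent_id=2 -> matches George
  - ticket 5 (Timeout error): agent_id=3 -> matches Uma
  - ticket 6 (Race condition): agent_id=1 -> matches Zoe
  - ticket 7 (Export error): agent_id=1 -> matches Zoe
Match against tickets (self):
  - ticket 1 (Crash on save): blocked_by=NULL -> NULL
  - ticket 2 (Broken link): blocked_by=1 -> Crash on save
  - ticket 3 (Login fails): blocked_by=2 -> Broken link
  - ticket 4 (Null pointer): blocked_by=3 -> Login fails
  - ticket 5 (Timeout error): blocked_by=NULL -> NULL
  - ticket 6 (Race condition): blocked_by=3 -> Login fails
  - ticket 7 (Export error): blocked_by=3 -> Login fails

SQL:
SELECT a.title, b.name AS agent, c.title AS blocked_by
FROM tickets a
LEFT JOIN agents b ON a.agent_id = b.id
LEFT JOIN tickets c ON a.blocked_by = c.id

Result:
title          | agent  | blocked_by   
---------------+--------+--------------
Crash on save  | Beth   | NULL         
Broken link    | NULL   | Crash on save
Login fails    | Quinn  | Broken link  
Null pointer   | George | Login fails  
Timeout error  | Uma    | NULL         
Race condition | Zoe    | Login fails  
Export error   | Zoe    | Login fails  


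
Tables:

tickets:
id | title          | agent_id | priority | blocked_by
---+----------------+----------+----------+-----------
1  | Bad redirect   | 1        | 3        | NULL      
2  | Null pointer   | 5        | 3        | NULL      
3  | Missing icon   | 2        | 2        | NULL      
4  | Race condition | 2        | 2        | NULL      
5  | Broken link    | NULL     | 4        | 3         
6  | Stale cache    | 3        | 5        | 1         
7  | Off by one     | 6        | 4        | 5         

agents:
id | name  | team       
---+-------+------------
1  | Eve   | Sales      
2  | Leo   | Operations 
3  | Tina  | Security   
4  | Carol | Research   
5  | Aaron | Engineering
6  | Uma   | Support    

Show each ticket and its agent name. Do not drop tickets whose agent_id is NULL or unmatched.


LEFT JOIN keeps every row from tickets (the left table); where agent_id has no match in agents, the agent columns become NULL. Walk through each ticket:
  - ticket 1 (Bad redirect): agent_id=1 -> matches Eve
  - ticket 2 (Null pointer): agent_id=5 -> matches Aaron
  - ticket 3 (Missing icon): agent_id=2 -> matches Leo
  - ticket 4 (Race condition): agent_id=2 -> matches Leo
  - ticket 5 (Broken link): agent_id=NULL, no match -> kept with NULL
  - ticket 6 (Stale cache): agent_id=3 -> matches Tina
  - ticket 7 (Off by one): agent_id=6 -> matches Uma
All 7 rows appear; 1 has NULL agent.

SQL:
SELECT a.title, b.name AS agent
FROM tickets a
LEFT JOIN agents b ON a.agent_id = b.id

Result:
title          | agent
---------------+------
Bad redirect   | Eve  
Null pointer   | Aaron
Missing icon   | Leo  
Race condition | Leo  
Broken link    | NULL 
Stale cache    | Tina 
Off by one     | Uma  


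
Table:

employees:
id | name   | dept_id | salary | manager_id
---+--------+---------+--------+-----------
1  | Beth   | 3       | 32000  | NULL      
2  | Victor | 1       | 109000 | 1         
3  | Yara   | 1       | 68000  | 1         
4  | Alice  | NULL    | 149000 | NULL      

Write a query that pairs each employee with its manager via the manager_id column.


This is a self-join: employees is joined to a second copy of itself, matching each row's manager_id to another row's id. Use LEFT JOIN so rows with manager_id=NULL are kept.
  - employee 1 (Beth): manager_id=NULL -> NULL
  - employee 2 (Victor): manager_id=1 -> Beth
  - employee 3 (Yara): manager_id=1 -> Beth
  - employee 4 (Alice): manager_id=NULL -> NULL

SQL:
SELECT a.name AS item, b.name AS manager
FROM employees a
LEFT JOIN employees b ON a.manager_id = b.id

Result:
item   | manager
-------+--------
Beth   | NULL   
Victor | Beth   
Yara   | Beth   
Alice  | NULL   


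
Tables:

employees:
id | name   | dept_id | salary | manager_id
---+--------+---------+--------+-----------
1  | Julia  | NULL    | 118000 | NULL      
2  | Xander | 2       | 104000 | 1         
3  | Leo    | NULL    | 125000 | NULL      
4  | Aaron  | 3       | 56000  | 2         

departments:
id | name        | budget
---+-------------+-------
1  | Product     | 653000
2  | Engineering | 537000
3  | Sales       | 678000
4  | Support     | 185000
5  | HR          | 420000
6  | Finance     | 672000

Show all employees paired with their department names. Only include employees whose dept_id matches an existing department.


INNER JOIN keeps only employees rows whose dept_id matches an id in departments. Walk through each employee:
  - employee 1 (Julia): dept_id=NULL, no match -> dropped
  - employee 2 (Xander): dept_id=2 -> matches Engineering
  - employee 3 (Leo): dept_id=NULL, no match -> dropped
  - employee 4 (Aaron): dept_id=3 -> matches Sales
So 2 of 4 rows are dropped.

SQL:
SELECT a.name, b.name AS department
FROM employees a
INNER JOIN departments b ON a.dept_id = b.id

Result:
name   | department 
-------+------------
Xander | Engineering
Aaron  | Sales      


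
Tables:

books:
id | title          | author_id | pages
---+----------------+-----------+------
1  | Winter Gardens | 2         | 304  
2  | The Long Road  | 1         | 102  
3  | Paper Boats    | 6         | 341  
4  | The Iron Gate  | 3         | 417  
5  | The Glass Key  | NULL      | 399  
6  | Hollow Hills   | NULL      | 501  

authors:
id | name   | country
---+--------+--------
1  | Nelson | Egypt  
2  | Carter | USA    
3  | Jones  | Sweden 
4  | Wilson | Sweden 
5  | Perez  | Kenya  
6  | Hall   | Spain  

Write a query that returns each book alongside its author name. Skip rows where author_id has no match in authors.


INNER JOIN keeps only books rows whose author_id matches an id in authors. Walk through each book:
  - book 1 (Winter Gardens): author_id=2 -> matches Carter
  - book 2 (The Long Road): author_id=1 -> matches Nelson
  - book 3 (Paper Boats): author_id=6 -> matches Hall
  - book 4 (The Iron Gate): author_id=3 -> matches Jones
  - book 5 (The Glass Key): author_id=NULL, no match -> dropped
  - book 6 (Hollow Hills): author_id=NULL, no match -> dropped
So 2 of 6 rows are dropped.

SQL:
SELECT a.title, b.name AS author
FROM books a
INNER JOIN authors b ON a.author_id = b.id

Result:
title          | author
---------------+-------
Winter Gardens | Carter
The Long Road  | Nelson
Paper Boats    | Hall  
The Iron Gate  | Jones 


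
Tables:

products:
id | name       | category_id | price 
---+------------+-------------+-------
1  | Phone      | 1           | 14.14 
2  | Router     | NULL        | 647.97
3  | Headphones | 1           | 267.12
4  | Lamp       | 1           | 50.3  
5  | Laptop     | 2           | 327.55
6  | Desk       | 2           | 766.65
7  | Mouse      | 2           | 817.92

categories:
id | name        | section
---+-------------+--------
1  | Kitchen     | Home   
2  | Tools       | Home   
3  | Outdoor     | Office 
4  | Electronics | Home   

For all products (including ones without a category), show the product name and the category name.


LEFT JOIN keeps every row from products (the left table); where category_id has no match in categories, the category columns become NULL. Walk through each product:
  - product 1 (Phone): category_id=1 -> matches Kitchen
  - product 2 (Router): category_id=NULL, no match -> kept with NULL
  - product 3 (Headphones): category_id=1 -> matches Kitchen
  - product 4 (Lamp): category_id=1 -> matches Kitchen
  - product 5 (Laptop): category_id=2 -> matches Tools
  - product 6 (Desk): category_id=2 -> matches Tools
  - product 7 (Mouse): category_id=2 -> matches Tools
All 7 rows appear; 1 has NULL category.

SQL:
SELECT a.name, b.name AS category
FROM products a
LEFT JOIN categories b ON a.category_id = b.id

Result:
name       | category
-----------+---------
Phone      | Kitchen 
Router     | NULL    
Headphones | Kitchen 
Lamp       | Kitchen 
Laptop     | Tools   
Desk       | Tools   
Mouse      | Tools   


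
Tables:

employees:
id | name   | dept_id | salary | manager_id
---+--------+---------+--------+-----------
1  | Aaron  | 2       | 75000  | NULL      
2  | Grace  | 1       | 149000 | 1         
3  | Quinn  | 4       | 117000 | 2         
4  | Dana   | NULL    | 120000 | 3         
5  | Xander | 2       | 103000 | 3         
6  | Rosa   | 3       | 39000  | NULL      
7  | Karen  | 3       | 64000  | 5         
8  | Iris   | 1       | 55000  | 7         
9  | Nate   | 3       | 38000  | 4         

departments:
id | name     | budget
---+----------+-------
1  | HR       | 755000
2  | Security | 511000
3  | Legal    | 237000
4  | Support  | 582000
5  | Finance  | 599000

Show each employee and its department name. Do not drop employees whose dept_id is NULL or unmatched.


LEFT JOIN keeps every row from employees (the left table); where dept_id has no match in departments, the department columns become NULL. Walk through each employee:
  - employee 1 (Aaron): dept_id=2 -> matches Security
  - employee 2 (Grace): dept_id=1 -> matches HR
  - employee 3 (Quinn): dept_id=4 -> matches Support
  - employee 4 (Dana): dept_id=NULL, no match -> kept with NULL
  - employee 5 (Xander): dept_id=2 -> matches Security
  - employee 6 (Rosa): dept_id=3 -> matches Legal
  - employee 7 (Karen): dept_id=3 -> matches Legal
  - employee 8 (Iris): dept_id=1 -> matches HR
  - employee 9 (Nate): dept_id=3 -> matches Legal
All 9 rows appear; 1 has NULL department.

SQL:
SELECT a.name, b.name AS department
FROM employees a
LEFT JOIN departments b ON a.dept_id = b.id

Result:
name   | department
-------+-----------
Aaron  | Security  
Grace  | HR        
Quinn  | Support   
Dana   | NULL      
Xander | Security  
Rosa   | Legal     
Karen  | Legal     
Iris   | HR        
Nate   | Legal     


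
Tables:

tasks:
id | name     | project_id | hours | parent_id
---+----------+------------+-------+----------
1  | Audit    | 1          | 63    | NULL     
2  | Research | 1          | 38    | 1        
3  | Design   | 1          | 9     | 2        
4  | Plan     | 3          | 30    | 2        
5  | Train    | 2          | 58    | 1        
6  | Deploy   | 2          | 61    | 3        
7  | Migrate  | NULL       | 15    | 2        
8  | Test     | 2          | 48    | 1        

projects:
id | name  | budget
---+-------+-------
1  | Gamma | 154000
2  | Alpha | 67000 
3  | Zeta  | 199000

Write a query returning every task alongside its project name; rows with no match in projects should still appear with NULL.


LEFT JOIN keeps every row from tasks (the left table); where project_id has no match in projects, the project columns become NULL. Walk through each task:
  - task 1 (Audit): project_id=1 -> matches Gamma
  - task 2 (Research): project_id=1 -> matches Gamma
  - task 3 (Design): project_id=1 -> matches Gamma
  - task 4 (Plan): project_id=3 -> matches Zeta
  - task 5 (Train): project_id=2 -> matches Alpha
  - task 6 (Deploy): project_id=2 -> matches Alpha
  - task 7 (Migrate): project_id=NULL, no match -> kept with NULL
  - task 8 (Test): project_id=2 -> matches Alpha
All 8 rows appear; 1 has NULL project.

SQL:
SELECT a.name, b.name AS project
FROM tasks a
LEFT JOIN projects b ON a.project_id = b.id

Result:
name     | project
---------+--------
Audit    | Gamma  
Research | Gamma  
Design   | Gamma  
Plan     | Zeta   
Train    | Alpha  
Deploy   | Alpha  
Migrate  | NULL   
Test     | Alpha  


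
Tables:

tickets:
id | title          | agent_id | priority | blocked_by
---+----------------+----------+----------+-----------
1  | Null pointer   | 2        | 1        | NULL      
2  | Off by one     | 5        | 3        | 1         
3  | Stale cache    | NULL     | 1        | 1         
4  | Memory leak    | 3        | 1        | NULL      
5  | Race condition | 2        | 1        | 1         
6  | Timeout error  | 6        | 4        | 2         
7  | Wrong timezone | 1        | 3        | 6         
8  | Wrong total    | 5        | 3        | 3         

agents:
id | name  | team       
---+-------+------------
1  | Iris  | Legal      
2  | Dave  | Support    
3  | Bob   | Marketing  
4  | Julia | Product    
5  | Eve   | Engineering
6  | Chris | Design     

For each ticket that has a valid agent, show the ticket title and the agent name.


INNER JOIN keeps only tickets rows whose agent_id matches an id in agents. Walk through each ticket:
  - ticket 1 (Null pointer): agent_id=2 -> matches Dave
  - ticket 2 (Off by one): agent_id=5 -> matches Eve
  - ticket 3 (Stale cache): agent_id=NULL, no match -> dropped
  - ticket 4 (Memory leak): agent_id=3 -> matches Bob
  - ticket 5 (Race condition): agent_id=2 -> matches Dave
  - ticket 6 (Timeout error): agent_id=6 -> matches Chris
  - ticket 7 (Wrong timezone): agent_id=1 -> matches Iris
  - ticket 8 (Wrong total): agent_id=5 -> matches Eve
So 1 of 8 rows is dropped.

SQL:
SELECT a.title, b.name AS agent
FROM tickets a
INNER JOIN agents b ON a.agent_id = b.id

Result:
title          | agent
---------------+------
Null pointer   | Dave 
Off by one     | Eve  
Memory leak    | Bob  
Race condition | Dave 
Timeout error  | Chris
Wrong timezone | Iris 
Wrong total    | Eve  


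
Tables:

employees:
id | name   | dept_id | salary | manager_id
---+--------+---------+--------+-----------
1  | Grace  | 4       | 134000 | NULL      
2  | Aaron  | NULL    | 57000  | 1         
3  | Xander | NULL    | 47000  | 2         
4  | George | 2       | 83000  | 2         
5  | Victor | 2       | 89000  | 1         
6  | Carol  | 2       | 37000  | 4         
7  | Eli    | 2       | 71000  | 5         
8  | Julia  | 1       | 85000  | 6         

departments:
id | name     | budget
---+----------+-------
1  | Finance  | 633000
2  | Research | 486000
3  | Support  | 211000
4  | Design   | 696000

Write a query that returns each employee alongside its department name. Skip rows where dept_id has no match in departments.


INNER JOIN keeps only employees rows whose dept_id matches an id in departments. Walk through each employee:
  - employee 1 (Grace): dept_id=4 -> matches Design
  - employee 2 (Aaron): dept_id=NULL, no match -> dropped
  - employee 3 (Xander): dept_id=NULL, no match -> dropped
  - employee 4 (George): dept_id=2 -> matches Research
  - employee 5 (Victor): dept_id=2 -> matches Research
  - employee 6 (Carol): dept_id=2 -> matches Research
  - employee 7 (Eli): dept_id=2 -> matches Research
  - employee 8 (Julia): dept_id=1 -> matches Finance
So 2 of 8 rows are dropped.

SQL:
SELECT a.name, b.name AS department
FROM employees a
INNER JOIN departments b ON a.dept_id = b.id

Result:
name   | department
-------+-----------
Grace  | Design    
George | Research  
Victor | Research  
Carol  | Research  
Eli    | Research  
Julia  | Finance   


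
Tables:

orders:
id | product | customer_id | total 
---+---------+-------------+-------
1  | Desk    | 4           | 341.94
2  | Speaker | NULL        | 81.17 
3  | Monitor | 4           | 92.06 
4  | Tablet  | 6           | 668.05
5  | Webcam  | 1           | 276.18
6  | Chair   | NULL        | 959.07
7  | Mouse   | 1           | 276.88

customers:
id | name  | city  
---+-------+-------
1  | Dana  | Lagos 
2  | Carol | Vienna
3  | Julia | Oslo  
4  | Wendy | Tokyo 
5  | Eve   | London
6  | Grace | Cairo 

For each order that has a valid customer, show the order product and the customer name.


INNER JOIN keeps only orders rows whose customer_id matches an id in customers. Walk through each order:
  - order 1 (Desk): customer_id=4 -> matches Wendy
  - order 2 (Speaker): customer_id=NULL, no match -> dropped
  - order 3 (Monitor): customer_id=4 -> matches Wendy
  - order 4 (Tablet): customer_id=6 -> matches Grace
  - order 5 (Webcam): customer_id=1 -> matches Dana
  - order 6 (Chair): customer_id=NULL, no match -> dropped
  - order 7 (Mouse): customer_id=1 -> matches Dana
So 2 of 7 rows are dropped.

SQL:
SELECT a.product, b.name AS customer
FROM orders a
INNER JOIN customers b ON a.customer_id = b.id

Result:
product | customer
--------+---------
Desk    | Wendy   
Monitor | Wendy   
Tablet  | Grace   
Webcam  | Dana    
Mouse   | Dana    


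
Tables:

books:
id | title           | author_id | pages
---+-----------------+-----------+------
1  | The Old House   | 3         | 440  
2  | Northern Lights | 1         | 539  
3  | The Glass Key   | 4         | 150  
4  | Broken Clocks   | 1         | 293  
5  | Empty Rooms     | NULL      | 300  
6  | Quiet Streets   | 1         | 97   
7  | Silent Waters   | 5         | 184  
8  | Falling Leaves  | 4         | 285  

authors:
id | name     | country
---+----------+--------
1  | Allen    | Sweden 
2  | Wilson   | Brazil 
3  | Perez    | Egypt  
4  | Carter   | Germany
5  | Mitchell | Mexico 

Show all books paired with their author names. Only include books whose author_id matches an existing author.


INNER JOIN keeps only books rows whose author_id matches an id in authors. Walk through each book:
  - book 1 (The Old House): author_id=3 -> matches Perez
  - book 2 (Northern Lights): author_id=1 -> matches Allen
  - book 3 (The Glass Key): author_id=4 -> matches Carter
  - book 4 (Broken Clocks): author_id=1 -> matches Allen
  - book 5 (Empty Rooms): author_id=NULL, no match -> dropped
  - book 6 (Quiet Streets): author_id=1 -> matches Allen
  - book 7 (Silent Waters): author_id=5 -> matches Mitchell
  - book 8 (Falling Leaves): author_id=4 -> matches Carter
So 1 of 8 rows is dropped.

SQL:
SELECT a.title, b.name AS author
FROM books a
INNER JOIN authors b ON a.author_id = b.id

Result:
title           | author  
----------------+---------
The Old House   | Perez   
Northern Lights | Allen   
The Glass Key   | Carter  
Broken Clocks   | Allen   
Quiet Streets   | Allen   
Silent Waters   | Mitchell
Falling Leaves  | Carter  


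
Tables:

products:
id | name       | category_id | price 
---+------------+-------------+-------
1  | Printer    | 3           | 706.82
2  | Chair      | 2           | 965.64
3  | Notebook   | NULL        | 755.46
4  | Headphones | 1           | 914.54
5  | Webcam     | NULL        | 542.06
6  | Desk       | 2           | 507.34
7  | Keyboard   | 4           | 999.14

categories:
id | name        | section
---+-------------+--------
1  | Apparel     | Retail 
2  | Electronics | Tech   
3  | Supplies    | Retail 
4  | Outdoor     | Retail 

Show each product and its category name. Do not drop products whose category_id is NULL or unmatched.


LEFT JOIN keeps every row from products (the left table); where category_id has no match in categories, the category columns become NULL. Walk through each product:
  - product 1 (Printer): category_id=3 -> matches Supplies
  - product 2 (Chair): category_id=2 -> matches Electronics
  - product 3 (Notebook): category_id=NULL, no match -> kept with NULL
  - product 4 (Headphones): category_id=1 -> matches Apparel
  - product 5 (Webcam): category_id=NULL, no match -> kept with NULL
  - product 6 (Desk): category_id=2 -> matches Electronics
  - product 7 (Keyboard): category_id=4 -> matches Outdoor
All 7 rows appear; 2 have NULL category.

SQL:
SELECT a.name, b.name AS category
FROM products a
LEFT JOIN categories b ON a.category_id = b.id

Result:
name       | category   
-----------+------------
Printer    | Supplies   
Chair      | Electronics
Notebook   | NULL       
Headphones | Apparel    
Webcam     | NULL       
Desk       | Electronics
Keyboard   | Outdoor    


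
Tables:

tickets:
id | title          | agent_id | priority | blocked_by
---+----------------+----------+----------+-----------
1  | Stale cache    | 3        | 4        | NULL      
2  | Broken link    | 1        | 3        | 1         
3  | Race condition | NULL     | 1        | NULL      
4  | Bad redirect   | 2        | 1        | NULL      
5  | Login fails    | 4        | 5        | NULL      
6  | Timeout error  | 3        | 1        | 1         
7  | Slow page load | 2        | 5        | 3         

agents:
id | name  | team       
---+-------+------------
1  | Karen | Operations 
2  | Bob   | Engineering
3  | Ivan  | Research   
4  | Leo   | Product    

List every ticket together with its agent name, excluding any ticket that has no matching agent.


INNER JOIN keeps only tickets rows whose agent_id matches an id in agents. Walk through each ticket:
  - ticket 1 (Stale cache): agent_id=3 -> matches Ivan
  - ticket 2 (Broken link): agent_id=1 -> matches Karen
  - ticket 3 (Race condition): agent_id=NULL, no match -> dropped
  - ticket 4 (Bad redirect): agent_id=2 -> matches Bob
  - ticket 5 (Login fails): agent_id=4 -> matches Leo
  - ticket 6 (Timeout error): agent_id=3 -> matches Ivan
  - ticket 7 (Slow page load): agent_id=2 -> matches Bob
So 1 of 7 rows is dropped.

SQL:
SELECT a.title, b.name AS agent
FROM tickets a
INNER JOIN agents b ON a.agent_id = b.id

Result:
title          | agent
---------------+------
Stale cache    | Ivan 
Broken link    | Karen
Bad redirect   | Bob  
Login fails    | Leo  
Timeout error  | Ivan 
Slow page load | Bob  


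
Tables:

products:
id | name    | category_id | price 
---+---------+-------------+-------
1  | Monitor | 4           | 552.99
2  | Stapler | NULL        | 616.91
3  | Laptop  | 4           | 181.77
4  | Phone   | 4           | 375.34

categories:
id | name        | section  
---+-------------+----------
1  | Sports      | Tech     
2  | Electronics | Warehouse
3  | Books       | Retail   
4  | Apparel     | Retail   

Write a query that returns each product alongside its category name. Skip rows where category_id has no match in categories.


INNER JOIN keeps only products rows whose category_id matches an id in categories. Walk through each product:
  - product 1 (Monitor): category_id=4 -> matches Apparel
  - product 2 (Stapler): category_id=NULL, no match -> dropped
  - product 3 (Laptop): category_id=4 -> matches Apparel
  - product 4 (Phone): category_id=4 -> matches Apparel
So 1 of 4 rows is dropped.

SQL:
SELECT a.name, b.name AS category
FROM products a
INNER JOIN categories b ON a.category_id = b.id

Result:
name    | category
--------+---------
Monitor | Apparel 
Laptop  | Apparel 
Phone   | Apparel 


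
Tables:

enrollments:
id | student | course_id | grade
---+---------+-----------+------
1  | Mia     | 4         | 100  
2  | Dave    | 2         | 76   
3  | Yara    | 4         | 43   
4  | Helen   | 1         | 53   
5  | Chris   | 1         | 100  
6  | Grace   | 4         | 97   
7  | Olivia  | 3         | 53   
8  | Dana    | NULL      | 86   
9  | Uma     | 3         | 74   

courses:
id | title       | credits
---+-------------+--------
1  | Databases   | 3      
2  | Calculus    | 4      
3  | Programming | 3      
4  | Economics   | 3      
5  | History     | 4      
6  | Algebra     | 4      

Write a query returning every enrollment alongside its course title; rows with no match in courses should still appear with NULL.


LEFT JOIN keeps every row from enrollments (the left table); where course_id has no match in courses, the course columns become NULL. Walk through each enrollment:
  - enrollment 1 (Mia): course_id=4 -> matches Economics
  - enrollment 2 (Dave): course_id=2 -> matches Calculus
  - enrollment 3 (Yara): course_id=4 -> matches Economics
  - enrollment 4 (Helen): course_id=1 -> matches Databases
  - enrollment 5 (Chris): course_id=1 -> matches Databases
  - enrollment 6 (Grace): course_id=4 -> matches Economics
  - enrollment 7 (Olivia): course_id=3 -> matches Programming
  - enrollment 8 (Dana): course_id=NULL, no match -> kept with NULL
  - enrollment 9 (Uma): course_id=3 -> matches Programming
All 9 rows appear; 1 has NULL course.

SQL:
SELECT a.student, b.title AS course
FROM enrollments a
LEFT JOIN courses b ON a.course_id = b.id

Result:
student | course     
--------+------------
Mia     | Economics  
Dave    | Calculus   
Yara    | Economics  
Helen   | Databases  
Chris   | Databases  
Grace   | Economics  
Olivia  | Programming
Dana    | NULL       
Uma     | Programming


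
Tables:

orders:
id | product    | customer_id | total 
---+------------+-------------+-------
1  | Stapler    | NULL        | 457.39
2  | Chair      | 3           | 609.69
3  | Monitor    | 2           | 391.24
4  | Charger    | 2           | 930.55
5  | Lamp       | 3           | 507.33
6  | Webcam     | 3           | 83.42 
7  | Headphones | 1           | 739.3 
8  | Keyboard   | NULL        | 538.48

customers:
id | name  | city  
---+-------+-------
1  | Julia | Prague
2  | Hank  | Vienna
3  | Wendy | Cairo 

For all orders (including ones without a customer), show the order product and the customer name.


LEFT JOIN keeps every row from orders (the left table); where customer_id has no match in customers, the customer columns become NULL. Walk through each order:
  - order 1 (Stapler): customer_id=NULL, no match -> kept with NULL
  - order 2 (Chair): customer_id=3 -> matches Wendy
  - order 3 (Monitor): customer_id=2 -> matches Hank
  - order 4 (Charger): customer_id=2 -> matches Hank
  - order 5 (Lamp): customer_id=3 -> matches Wendy
  - order 6 (Webcam): customer_id=3 -> matches Wendy
  - order 7 (Headphones): customer_id=1 -> matches Julia
  - order 8 (Keyboard): customer_id=NULL, no match -> kept with NULL
All 8 rows appear; 2 have NULL customer.

SQL:
SELECT a.product, b.name AS customer
FROM orders a
LEFT JOIN customers b ON a.customer_id = b.id

Result:
product    | customer
-----------+---------
Stapler    | NULL    
Chair      | Wendy   
Monitor    | Hank    
Charger    | Hank    
Lamp       | Wendy   
Webcam     | Wendy   
Headphones | Julia   
Keyboard   | NULL    


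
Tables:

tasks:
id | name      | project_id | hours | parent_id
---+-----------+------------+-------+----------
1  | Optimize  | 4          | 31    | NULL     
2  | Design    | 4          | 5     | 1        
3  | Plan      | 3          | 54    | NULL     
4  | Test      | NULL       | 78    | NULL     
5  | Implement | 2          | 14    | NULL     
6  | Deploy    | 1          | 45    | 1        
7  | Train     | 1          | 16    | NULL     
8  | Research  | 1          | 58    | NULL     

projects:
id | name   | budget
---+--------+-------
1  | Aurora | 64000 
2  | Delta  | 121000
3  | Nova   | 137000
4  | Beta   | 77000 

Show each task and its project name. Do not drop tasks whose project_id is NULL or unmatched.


LEFT JOIN keeps every row from tasks (the left table); where project_id has no match in projects, the project columns become NULL. Walk through each task:
  - task 1 (Optimize): project_id=4 -> matches Beta
  - task 2 (Design): project_id=4 -> matches Beta
  - task 3 (Plan): project_id=3 -> matches Nova
  - task 4 (Test): project_id=NULL, no match -> kept with NULL
  - task 5 (Implement): project_id=2 -> matches Delta
  - task 6 (Deploy): project_id=1 -> matches Aurora
  - task 7 (Train): project_id=1 -> matches Aurora
  - task 8 (Research): project_id=1 -> matches Aurora
All 8 rows appear; 1 has NULL project.

SQL:
SELECT a.name, b.name AS project
FROM tasks a
LEFT JOIN projects b ON a.project_id = b.id

Result:
name      | project
----------+--------
Optimize  | Beta   
Design    | Beta   
Plan      | Nova   
Test      | NULL   
Implement | Delta  
Deploy    | Aurora 
Train     | Aurora 
Research  | Aurora 


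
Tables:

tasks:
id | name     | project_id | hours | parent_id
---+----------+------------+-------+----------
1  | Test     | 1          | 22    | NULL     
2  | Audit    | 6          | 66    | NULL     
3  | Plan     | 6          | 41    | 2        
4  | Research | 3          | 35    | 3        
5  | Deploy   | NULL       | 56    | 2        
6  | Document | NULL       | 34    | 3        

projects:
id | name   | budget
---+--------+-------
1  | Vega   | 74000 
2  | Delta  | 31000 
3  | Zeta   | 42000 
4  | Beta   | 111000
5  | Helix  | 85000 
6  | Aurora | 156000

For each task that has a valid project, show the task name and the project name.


INNER JOIN keeps only tasks rows whose project_id matches an id in projects. Walk through each task:
  - task 1 (Test): project_id=1 -> matches Vega
  - task 2 (Audit): project_id=6 -> matches Aurora
  - task 3 (Plan): project_id=6 -> matches Aurora
  - task 4 (Research): project_id=3 -> matches Zeta
  - task 5 (Deploy): project_id=NULL, no match -> dropped
  - task 6 (Document): project_id=NULL, no match -> dropped
So 2 of 6 rows are dropped.

SQL:
SELECT a.name, b.name AS project
FROM tasks a
INNER JOIN projects b ON a.project_id = b.id

Result:
name     | project
---------+--------
Test     | Vega   
Audit    | Aurora 
Plan     | Aurora 
Research | Zeta   


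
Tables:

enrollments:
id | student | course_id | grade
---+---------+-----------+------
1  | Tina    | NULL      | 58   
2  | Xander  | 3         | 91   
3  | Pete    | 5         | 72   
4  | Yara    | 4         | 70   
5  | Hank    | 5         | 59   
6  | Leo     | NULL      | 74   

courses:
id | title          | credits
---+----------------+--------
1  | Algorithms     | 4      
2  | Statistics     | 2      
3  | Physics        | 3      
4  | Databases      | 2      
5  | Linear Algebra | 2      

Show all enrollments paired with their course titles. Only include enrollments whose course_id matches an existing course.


INNER JOIN keeps only enrollments rows whose course_id matches an id in courses. Walk through each enrollment:
  - enrollment 1 (Tina): course_id=NULL, no match -> dropped
  - enrollment 2 (Xander): course_id=3 -> matches Physics
  - enrollment 3 (Pete): course_id=5 -> matches Linear Algebra
  - enrollment 4 (Yara): course_id=4 -> matches Databases
  - enrollment 5 (Hank): course_id=5 -> matches Linear Algebra
  - enrollment 6 (Leo): course_id=NULL, no match -> dropped
So 2 of 6 rows are dropped.

SQL:
SELECT a.student, b.title AS course
FROM enrollments a
INNER JOIN courses b ON a.course_id = b.id

Result:
student | course        
--------+---------------
Xander  | Physics       
Pete    | Linear Algebra
Yara    | Databases     
Hank    | Linear Algebra


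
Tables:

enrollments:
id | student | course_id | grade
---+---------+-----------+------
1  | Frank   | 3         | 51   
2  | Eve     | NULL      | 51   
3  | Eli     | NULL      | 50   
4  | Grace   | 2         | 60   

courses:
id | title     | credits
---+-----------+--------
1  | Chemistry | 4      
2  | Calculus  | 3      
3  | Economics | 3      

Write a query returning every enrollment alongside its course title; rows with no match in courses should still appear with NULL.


LEFT JOIN keeps every row from enrollments (the left table); where course_id has no match in courses, the course columns become NULL. Walk through each enrollment:
  - enrollment 1 (Frank): course_id=3 -> matches Economics
  - enrollment 2 (Eve): course_id=NULL, no match -> kept with NULL
  - enrollment 3 (Eli): course_id=NULL, no match -> kept with NULL
  - enrollment 4 (Grace): course_id=2 -> matches Calculus
All 4 rows appear; 2 have NULL course.

SQL:
SELECT a.student, b.title AS course
FROM enrollments a
LEFT JOIN courses b ON a.course_id = b.id

Result:
student | course   
--------+----------
Frank   | Economics
Eve     | NULL     
Eli     | NULL     
Grace   | Calculus 


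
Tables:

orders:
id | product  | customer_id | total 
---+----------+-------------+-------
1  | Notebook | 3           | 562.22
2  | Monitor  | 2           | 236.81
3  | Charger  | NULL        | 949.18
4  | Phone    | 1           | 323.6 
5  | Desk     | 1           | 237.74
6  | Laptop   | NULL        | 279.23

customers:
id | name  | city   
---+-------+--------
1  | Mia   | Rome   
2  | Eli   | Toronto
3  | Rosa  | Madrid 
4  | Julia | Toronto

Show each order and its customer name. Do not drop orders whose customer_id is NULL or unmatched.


LEFT JOIN keeps every row from orders (the left table); where customer_id has no match in customers, the customer columns become NULL. Walk through each order:
  - order 1 (Notebook): customer_id=3 -> matches Rosa
  - order 2 (Monitor): customer_id=2 -> matches Eli
  - order 3 (Charger): customer_id=NULL, no match -> kept with NULL
  - order 4 (Phone): customer_id=1 -> matches Mia
  - order 5 (Desk): customer_id=1 -> matches Mia
  - order 6 (Laptop): customer_id=NULL, no match -> kept with NULL
All 6 rows appear; 2 have NULL customer.

SQL:
SELECT a.product, b.name AS customer
FROM orders a
LEFT JOIN customers b ON a.customer_id = b.id

Result:
product  | customer
---------+---------
Notebook | Rosa    
Monitor  | Eli     
Charger  | NULL    
Phone    | Mia     
Desk     | Mia     
Laptop   | NULL    


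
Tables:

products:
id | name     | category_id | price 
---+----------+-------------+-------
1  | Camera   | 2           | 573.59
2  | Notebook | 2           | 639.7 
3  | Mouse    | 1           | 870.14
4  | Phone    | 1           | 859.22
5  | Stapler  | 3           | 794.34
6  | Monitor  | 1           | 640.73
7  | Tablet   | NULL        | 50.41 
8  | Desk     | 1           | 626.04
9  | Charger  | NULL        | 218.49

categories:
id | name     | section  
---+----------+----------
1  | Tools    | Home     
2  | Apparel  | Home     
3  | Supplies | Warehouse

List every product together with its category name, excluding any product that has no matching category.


INNER JOIN keeps only products rows whose category_id matches an id in categories. Walk through each product:
  - product 1 (Camera): category_id=2 -> matches Apparel
  - product 2 (Notebook): category_id=2 -> matches Apparel
  - product 3 (Mouse): category_id=1 -> matches Tools
  - product 4 (Phone): category_id=1 -> matches Tools
  - product 5 (Stapler): category_id=3 -> matches Supplies
  - product 6 (Monitor): category_id=1 -> matches Tools
  - product 7 (Tablet): category_id=NULL, no match -> dropped
  - product 8 (Desk): category_id=1 -> matches Tools
  - product 9 (Charger): category_id=NULL, no match -> dropped
So 2 of 9 rows are dropped.

SQL:
SELECT a.name, b.name AS category
FROM products a
INNER JOIN categories b ON a.category_id = b.id

Result:
name     | category
---------+---------
Camera   | Apparel 
Notebook | Apparel 
Mouse    | Tools   
Phone    | Tools   
Stapler  | Supplies
Monitor  | Tools   
Desk     | Tools   
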